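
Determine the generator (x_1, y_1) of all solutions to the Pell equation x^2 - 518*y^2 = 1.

First expand sqrt(518) as a continued fraction. With x_i = (sqrt(518) + m_i)/d_i and (m_0, d_0) = (0, 1): a_0 = floor(sqrt(518)) = 22, since 22^2 = 484 <= 518 < 529 = 23^2.
Iterate m_{i+1} = d_i*a_i - m_i, d_{i+1} = (518 - m_{i+1}^2)/d_i, a_{i+1} = floor((a_0 + m_{i+1})/d_{i+1}):
  m_1 = 1*22 - 0 = 22, d_1 = (518 - 22^2)/1 = 34/1 = 34, a_1 = floor((22 + 22)/34) = 1.
  m_2 = 34*1 - 22 = 12, d_2 = (518 - 12^2)/34 = 374/34 = 11, a_2 = floor((22 + 12)/11) = 3.
  m_3 = 11*3 - 12 = 21, d_3 = (518 - 21^2)/11 = 77/11 = 7, a_3 = floor((22 + 21)/7) = 6.
  m_4 = 7*6 - 21 = 21, d_4 = (518 - 21^2)/7 = 77/7 = 11, a_4 = floor((22 + 21)/11) = 3.
  m_5 = 11*3 - 21 = 12, d_5 = (518 - 12^2)/11 = 374/11 = 34, a_5 = floor((22 + 12)/34) = 1.
  m_6 = 34*1 - 12 = 22, d_6 = (518 - 22^2)/34 = 34/34 = 1, a_6 = floor((22 + 22)/1) = 44.
  m_7 = 1*44 - 22 = 22, d_7 = (518 - 22^2)/1 = 34/1 = 34: (m_7, d_7) = (m_1, d_1) = (22, 34), so from here the quotients repeat a_1, ..., a_6; the period length is 6.
So sqrt(518) = [22; (1, 3, 6, 3, 1, 44)] with period length k = 6.
k is even, so the fundamental solution of x^2 - 518y^2 = 1 is (p_{k-1}, q_{k-1}) = (p_5, q_5); compute convergents through index 5.
Convergents (p_i = a_i*p_{i-1} + p_{i-2}, q_i = a_i*q_{i-1} + q_{i-2} with p_{-2}=0, p_{-1}=1, q_{-2}=1, q_{-1}=0):
  i=0: a_0=22, p_0 = 22*1 + 0 = 22, q_0 = 22*0 + 1 = 1.
  i=1: a_1=1, p_1 = 1*22 + 1 = 23, q_1 = 1*1 + 0 = 1.
  i=2: a_2=3, p_2 = 3*23 + 22 = 91, q_2 = 3*1 + 1 = 4.
  i=3: a_3=6, p_3 = 6*91 + 23 = 569, q_3 = 6*4 + 1 = 25.
  i=4: a_4=3, p_4 = 3*569 + 91 = 1798, q_4 = 3*25 + 4 = 79.
  i=5: a_5=1, p_5 = 1*1798 + 569 = 2367, q_5 = 1*79 + 25 = 104.
Check: 2367^2 - 518*104^2 = 5602689 - 5602688 = 1, so (x, y) = (2367, 104) solves the equation, and by the theorem it is the least positive solution.

(x, y) = (2367, 104)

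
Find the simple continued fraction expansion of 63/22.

[2; 1, 6, 3]

Run the Euclidean algorithm on 63 and 22; the successive quotients are the partial quotients a_0, a_1, ... (each step inverts the fractional part left over by the previous one):
  63 = 2*22 + 19, so a_0 = 2.
  22 = 1*19 + 3, so a_1 = 1.
  19 = 6*3 + 1, so a_2 = 6.
  3 = 3*1 + 0, so a_3 = 3.
The remainder reaches 0 after 4 divisions, so the expansion has 4 partial quotients, read off in order.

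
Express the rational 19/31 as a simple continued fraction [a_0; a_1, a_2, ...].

[0; 1, 1, 1, 1, 2, 2]

Run the Euclidean algorithm on 19 and 31; the successive quotients are the partial quotients a_0, a_1, ... (each step inverts the fractional part left over by the previous one):
  19 = 0*31 + 19, so a_0 = 0.
  31 = 1*19 + 12, so a_1 = 1.
  19 = 1*12 + 7, so a_2 = 1.
  12 = 1*7 + 5, so a_3 = 1.
  7 = 1*5 + 2, so a_4 = 1.
  5 = 2*2 + 1, so a_5 = 2.
  2 = 2*1 + 0, so a_6 = 2.
The remainder reaches 0 after 7 divisions, so the expansion has 7 partial quotients, read off in order.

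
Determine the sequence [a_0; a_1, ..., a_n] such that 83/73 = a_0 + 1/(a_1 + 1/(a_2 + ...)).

Run the Euclidean algorithm on 83 and 73; the successive quotients are the partial quotients a_0, a_1, ... (each step inverts the fractional part left over by the previous one):
  83 = 1*73 + 10, so a_0 = 1.
  73 = 7*10 + 3, so a_1 = 7.
  10 = 3*3 + 1, so a_2 = 3.
  3 = 3*1 + 0, so a_3 = 3.
The remainder reaches 0 after 4 divisions, so the expansion has 4 partial quotients, read off in order.

[1; 7, 3, 3]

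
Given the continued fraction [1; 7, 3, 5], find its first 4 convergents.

Using the convergent recurrence p_i = a_i*p_{i-1} + p_{i-2}, q_i = a_i*q_{i-1} + q_{i-2} with p_{-2}=0, p_{-1}=1, q_{-2}=1, q_{-1}=0:
  i=0: a_0=1, p_0 = 1*1 + 0 = 1, q_0 = 1*0 + 1 = 1.
  i=1: a_1=7, p_1 = 7*1 + 1 = 8, q_1 = 7*1 + 0 = 7.
  i=2: a_2=3, p_2 = 3*8 + 1 = 25, q_2 = 3*7 + 1 = 22.
  i=3: a_3=5, p_3 = 5*25 + 8 = 133, q_3 = 5*22 + 7 = 117.

1/1, 8/7, 25/22, 133/117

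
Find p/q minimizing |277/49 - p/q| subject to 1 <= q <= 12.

17/3

Expand x = 277/49 as a continued fraction with the Euclidean algorithm:
  277 = 5*49 + 32, so a_0 = 5.
  49 = 1*32 + 17, so a_1 = 1.
  32 = 1*17 + 15, so a_2 = 1.
  17 = 1*15 + 2, so a_3 = 1.
  15 = 7*2 + 1, so a_4 = 7.
  2 = 2*1 + 0, so a_5 = 2.
so x = [5; 1, 1, 1, 7, 2].
Convergents (p_i = a_i*p_{i-1} + p_{i-2}, q_i = a_i*q_{i-1} + q_{i-2} with p_{-2}=0, p_{-1}=1, q_{-2}=1, q_{-1}=0), until the denominator exceeds 12:
  i=0: a_0=5, p_0 = 5*1 + 0 = 5, q_0 = 5*0 + 1 = 1.
  i=1: a_1=1, p_1 = 1*5 + 1 = 6, q_1 = 1*1 + 0 = 1.
  i=2: a_2=1, p_2 = 1*6 + 5 = 11, q_2 = 1*1 + 1 = 2.
  i=3: a_3=1, p_3 = 1*11 + 6 = 17, q_3 = 1*2 + 1 = 3.
  i=4: a_4=7, p_4 = 7*17 + 11 = 130, q_4 = 7*3 + 2 = 23.
q_4 = 23 > 12, so the last convergent with denominator <= 12 is p_3/q_3 = 17/3.
The closest fraction with denominator <= 12 is either p_3/q_3 or the intermediate fraction (k*p_3 + p_2)/(k*q_3 + q_2) with the largest k >= 1 whose denominator stays <= 12; these approach x as k grows, and every other convergent or intermediate fraction in range is farther away.
Largest k: floor((12 - q_2)/q_3) = floor((12 - 2)/3) = 3.
That gives (3*17 + 11)/(3*3 + 2) = 62/11.
Compare the errors: |x - 17/3| = |277*3 - 17*49|/(49*3) = 2/147, and |x - 62/11| = |277*11 - 62*49|/(49*11) = 9/539.
Cross-multiplying, 2*539 = 1078 < 1323 = 9*147, so 2/147 is smaller: the convergent 17/3 is closer to x than 62/11.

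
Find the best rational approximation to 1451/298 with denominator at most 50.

112/23

Expand x = 1451/298 as a continued fraction with the Euclidean algorithm:
  1451 = 4*298 + 259, so a_0 = 4.
  298 = 1*259 + 39, so a_1 = 1.
  259 = 6*39 + 25, so a_2 = 6.
  39 = 1*25 + 14, so a_3 = 1.
  25 = 1*14 + 11, so a_4 = 1.
  14 = 1*11 + 3, so a_5 = 1.
  11 = 3*3 + 2, so a_6 = 3.
  3 = 1*2 + 1, so a_7 = 1.
  2 = 2*1 + 0, so a_8 = 2.
so x = [4; 1, 6, 1, 1, 1, 3, 1, 2].
Convergents (p_i = a_i*p_{i-1} + p_{i-2}, q_i = a_i*q_{i-1} + q_{i-2} with p_{-2}=0, p_{-1}=1, q_{-2}=1, q_{-1}=0), until the denominator exceeds 50:
  i=0: a_0=4, p_0 = 4*1 + 0 = 4, q_0 = 4*0 + 1 = 1.
  i=1: a_1=1, p_1 = 1*4 + 1 = 5, q_1 = 1*1 + 0 = 1.
  i=2: a_2=6, p_2 = 6*5 + 4 = 34, q_2 = 6*1 + 1 = 7.
  i=3: a_3=1, p_3 = 1*34 + 5 = 39, q_3 = 1*7 + 1 = 8.
  i=4: a_4=1, p_4 = 1*39 + 34 = 73, q_4 = 1*8 + 7 = 15.
  i=5: a_5=1, p_5 = 1*73 + 39 = 112, q_5 = 1*15 + 8 = 23.
  i=6: a_6=3, p_6 = 3*112 + 73 = 409, q_6 = 3*23 + 15 = 84.
q_6 = 84 > 50, so the last convergent with denominator <= 50 is p_5/q_5 = 112/23.
The closest fraction with denominator <= 50 is either p_5/q_5 or the intermediate fraction (k*p_5 + p_4)/(k*q_5 + q_4) with the largest k >= 1 whose denominator stays <= 50; these approach x as k grows, and every other convergent or intermediate fraction in range is farther away.
Largest k: floor((50 - q_4)/q_5) = floor((50 - 15)/23) = 1.
That gives (1*112 + 73)/(1*23 + 15) = 185/38.
Compare the errors: |x - 112/23| = |1451*23 - 112*298|/(298*23) = 3/6854, and |x - 185/38| = |1451*38 - 185*298|/(298*38) = 8/11324.
Cross-multiplying, 3*11324 = 33972 < 54832 = 8*6854, so 3/6854 is smaller: the convergent 112/23 is closer to x than 185/38.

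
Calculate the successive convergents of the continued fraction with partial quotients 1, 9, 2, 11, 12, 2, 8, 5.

Using the convergent recurrence p_i = a_i*p_{i-1} + p_{i-2}, q_i = a_i*q_{i-1} + q_{i-2} with p_{-2}=0, p_{-1}=1, q_{-2}=1, q_{-1}=0:
  i=0: a_0=1, p_0 = 1*1 + 0 = 1, q_0 = 1*0 + 1 = 1.
  i=1: a_1=9, p_1 = 9*1 + 1 = 10, q_1 = 9*1 + 0 = 9.
  i=2: a_2=2, p_2 = 2*10 + 1 = 21, q_2 = 2*9 + 1 = 19.
  i=3: a_3=11, p_3 = 11*21 + 10 = 241, q_3 = 11*19 + 9 = 218.
  i=4: a_4=12, p_4 = 12*241 + 21 = 2913, q_4 = 12*218 + 19 = 2635.
  i=5: a_5=2, p_5 = 2*2913 + 241 = 6067, q_5 = 2*2635 + 218 = 5488.
  i=6: a_6=8, p_6 = 8*6067 + 2913 = 51449, q_6 = 8*5488 + 2635 = 46539.
  i=7: a_7=5, p_7 = 5*51449 + 6067 = 263312, q_7 = 5*46539 + 5488 = 238183.

1/1, 10/9, 21/19, 241/218, 2913/2635, 6067/5488, 51449/46539, 263312/238183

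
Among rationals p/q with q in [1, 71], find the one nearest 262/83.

161/51

Expand x = 262/83 as a continued fraction with the Euclidean algorithm:
  262 = 3*83 + 13, so a_0 = 3.
  83 = 6*13 + 5, so a_1 = 6.
  13 = 2*5 + 3, so a_2 = 2.
  5 = 1*3 + 2, so a_3 = 1.
  3 = 1*2 + 1, so a_4 = 1.
  2 = 2*1 + 0, so a_5 = 2.
so x = [3; 6, 2, 1, 1, 2].
Convergents (p_i = a_i*p_{i-1} + p_{i-2}, q_i = a_i*q_{i-1} + q_{i-2} with p_{-2}=0, p_{-1}=1, q_{-2}=1, q_{-1}=0), until the denominator exceeds 71:
  i=0: a_0=3, p_0 = 3*1 + 0 = 3, q_0 = 3*0 + 1 = 1.
  i=1: a_1=6, p_1 = 6*3 + 1 = 19, q_1 = 6*1 + 0 = 6.
  i=2: a_2=2, p_2 = 2*19 + 3 = 41, q_2 = 2*6 + 1 = 13.
  i=3: a_3=1, p_3 = 1*41 + 19 = 60, q_3 = 1*13 + 6 = 19.
  i=4: a_4=1, p_4 = 1*60 + 41 = 101, q_4 = 1*19 + 13 = 32.
  i=5: a_5=2, p_5 = 2*101 + 60 = 262, q_5 = 2*32 + 19 = 83.
q_5 = 83 > 71, so the last convergent with denominator <= 71 is p_4/q_4 = 101/32.
The closest fraction with denominator <= 71 is either p_4/q_4 or the intermediate fraction (k*p_4 + p_3)/(k*q_4 + q_3) with the largest k >= 1 whose denominator stays <= 71; these approach x as k grows, and every other convergent or intermediate fraction in range is farther away.
Largest k: floor((71 - q_3)/q_4) = floor((71 - 19)/32) = 1.
That gives (1*101 + 60)/(1*32 + 19) = 161/51.
Compare the errors: |x - 101/32| = |262*32 - 101*83|/(83*32) = 1/2656, and |x - 161/51| = |262*51 - 161*83|/(83*51) = 1/4233.
Cross-multiplying, 1*2656 = 2656 < 4233 = 1*4233, so 1/4233 is smaller: the intermediate fraction 161/51 is closer to x than 101/32.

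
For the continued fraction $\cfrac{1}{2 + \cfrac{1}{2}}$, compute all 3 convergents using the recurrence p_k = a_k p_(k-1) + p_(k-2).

0/1, 1/2, 2/5

Using the convergent recurrence p_i = a_i*p_{i-1} + p_{i-2}, q_i = a_i*q_{i-1} + q_{i-2} with p_{-2}=0, p_{-1}=1, q_{-2}=1, q_{-1}=0:
  i=0: a_0=0, p_0 = 0*1 + 0 = 0, q_0 = 0*0 + 1 = 1.
  i=1: a_1=2, p_1 = 2*0 + 1 = 1, q_1 = 2*1 + 0 = 2.
  i=2: a_2=2, p_2 = 2*1 + 0 = 2, q_2 = 2*2 + 1 = 5.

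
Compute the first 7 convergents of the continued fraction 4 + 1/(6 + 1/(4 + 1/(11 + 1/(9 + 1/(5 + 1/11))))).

Using the convergent recurrence p_i = a_i*p_{i-1} + p_{i-2}, q_i = a_i*q_{i-1} + q_{i-2} with p_{-2}=0, p_{-1}=1, q_{-2}=1, q_{-1}=0:
  i=0: a_0=4, p_0 = 4*1 + 0 = 4, q_0 = 4*0 + 1 = 1.
  i=1: a_1=6, p_1 = 6*4 + 1 = 25, q_1 = 6*1 + 0 = 6.
  i=2: a_2=4, p_2 = 4*25 + 4 = 104, q_2 = 4*6 + 1 = 25.
  i=3: a_3=11, p_3 = 11*104 + 25 = 1169, q_3 = 11*25 + 6 = 281.
  i=4: a_4=9, p_4 = 9*1169 + 104 = 10625, q_4 = 9*281 + 25 = 2554.
  i=5: a_5=5, p_5 = 5*10625 + 1169 = 54294, q_5 = 5*2554 + 281 = 13051.
  i=6: a_6=11, p_6 = 11*54294 + 10625 = 607859, q_6 = 11*13051 + 2554 = 146115.

4/1, 25/6, 104/25, 1169/281, 10625/2554, 54294/13051, 607859/146115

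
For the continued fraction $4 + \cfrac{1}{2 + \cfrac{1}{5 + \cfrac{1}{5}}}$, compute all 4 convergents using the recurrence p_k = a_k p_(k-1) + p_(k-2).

Using the convergent recurrence p_i = a_i*p_{i-1} + p_{i-2}, q_i = a_i*q_{i-1} + q_{i-2} with p_{-2}=0, p_{-1}=1, q_{-2}=1, q_{-1}=0:
  i=0: a_0=4, p_0 = 4*1 + 0 = 4, q_0 = 4*0 + 1 = 1.
  i=1: a_1=2, p_1 = 2*4 + 1 = 9, q_1 = 2*1 + 0 = 2.
  i=2: a_2=5, p_2 = 5*9 + 4 = 49, q_2 = 5*2 + 1 = 11.
  i=3: a_3=5, p_3 = 5*49 + 9 = 254, q_3 = 5*11 + 2 = 57.

4/1, 9/2, 49/11, 254/57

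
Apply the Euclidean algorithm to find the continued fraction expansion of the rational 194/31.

Run the Euclidean algorithm on 194 and 31; the successive quotients are the partial quotients a_0, a_1, ... (each step inverts the fractional part left over by the previous one):
  194 = 6*31 + 8, so a_0 = 6.
  31 = 3*8 + 7, so a_1 = 3.
  8 = 1*7 + 1, so a_2 = 1.
  7 = 7*1 + 0, so a_3 = 7.
The remainder reaches 0 after 4 divisions, so the expansion has 4 partial quotients, read off in order.

[6; 3, 1, 7]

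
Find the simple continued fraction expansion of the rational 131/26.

[5; 26]

Run the Euclidean algorithm on 131 and 26; the successive quotients are the partial quotients a_0, a_1, ... (each step inverts the fractional part left over by the previous one):
  131 = 5*26 + 1, so a_0 = 5.
  26 = 26*1 + 0, so a_1 = 26.
The remainder reaches 0 after 2 divisions, so the expansion has 2 partial quotients, read off in order.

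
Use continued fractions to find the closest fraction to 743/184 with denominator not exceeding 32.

105/26

Expand x = 743/184 as a continued fraction with the Euclidean algorithm:
  743 = 4*184 + 7, so a_0 = 4.
  184 = 26*7 + 2, so a_1 = 26.
  7 = 3*2 + 1, so a_2 = 3.
  2 = 2*1 + 0, so a_3 = 2.
so x = [4; 26, 3, 2].
Convergents (p_i = a_i*p_{i-1} + p_{i-2}, q_i = a_i*q_{i-1} + q_{i-2} with p_{-2}=0, p_{-1}=1, q_{-2}=1, q_{-1}=0), until the denominator exceeds 32:
  i=0: a_0=4, p_0 = 4*1 + 0 = 4, q_0 = 4*0 + 1 = 1.
  i=1: a_1=26, p_1 = 26*4 + 1 = 105, q_1 = 26*1 + 0 = 26.
  i=2: a_2=3, p_2 = 3*105 + 4 = 319, q_2 = 3*26 + 1 = 79.
q_2 = 79 > 32, so the last convergent with denominator <= 32 is p_1/q_1 = 105/26.
The closest fraction with denominator <= 32 is either p_1/q_1 or the intermediate fraction (k*p_1 + p_0)/(k*q_1 + q_0) with the largest k >= 1 whose denominator stays <= 32; these approach x as k grows, and every other convergent or intermediate fraction in range is farther away.
Largest k: floor((32 - q_0)/q_1) = floor((32 - 1)/26) = 1.
That gives (1*105 + 4)/(1*26 + 1) = 109/27.
Compare the errors: |x - 105/26| = |743*26 - 105*184|/(184*26) = 2/4784, and |x - 109/27| = |743*27 - 109*184|/(184*27) = 5/4968.
Cross-multiplying, 2*4968 = 9936 < 23920 = 5*4784, so 2/4784 is smaller: the convergent 105/26 is closer to x than 109/27.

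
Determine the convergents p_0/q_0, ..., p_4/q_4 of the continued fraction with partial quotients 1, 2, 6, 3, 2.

Using the convergent recurrence p_i = a_i*p_{i-1} + p_{i-2}, q_i = a_i*q_{i-1} + q_{i-2} with p_{-2}=0, p_{-1}=1, q_{-2}=1, q_{-1}=0:
  i=0: a_0=1, p_0 = 1*1 + 0 = 1, q_0 = 1*0 + 1 = 1.
  i=1: a_1=2, p_1 = 2*1 + 1 = 3, q_1 = 2*1 + 0 = 2.
  i=2: a_2=6, p_2 = 6*3 + 1 = 19, q_2 = 6*2 + 1 = 13.
  i=3: a_3=3, p_3 = 3*19 + 3 = 60, q_3 = 3*13 + 2 = 41.
  i=4: a_4=2, p_4 = 2*60 + 19 = 139, q_4 = 2*41 + 13 = 95.

1/1, 3/2, 19/13, 60/41, 139/95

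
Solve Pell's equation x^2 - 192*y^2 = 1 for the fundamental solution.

(x, y) = (97, 7)

First expand sqrt(192) as a continued fraction. With x_i = (sqrt(192) + m_i)/d_i and (m_0, d_0) = (0, 1): a_0 = floor(sqrt(192)) = 13, since 13^2 = 169 <= 192 < 196 = 14^2.
Iterate m_{i+1} = d_i*a_i - m_i, d_{i+1} = (192 - m_{i+1}^2)/d_i, a_{i+1} = floor((a_0 + m_{i+1})/d_{i+1}):
  m_1 = 1*13 - 0 = 13, d_1 = (192 - 13^2)/1 = 23/1 = 23, a_1 = floor((13 + 13)/23) = 1.
  m_2 = 23*1 - 13 = 10, d_2 = (192 - 10^2)/23 = 92/23 = 4, a_2 = floor((13 + 10)/4) = 5.
  m_3 = 4*5 - 10 = 10, d_3 = (192 - 10^2)/4 = 92/4 = 23, a_3 = floor((13 + 10)/23) = 1.
  m_4 = 23*1 - 10 = 13, d_4 = (192 - 13^2)/23 = 23/23 = 1, a_4 = floor((13 + 13)/1) = 26.
  m_5 = 1*26 - 13 = 13, d_5 = (192 - 13^2)/1 = 23/1 = 23: (m_5, d_5) = (m_1, d_1) = (13, 23), so from here the quotients repeat a_1, ..., a_4; the period length is 4.
So sqrt(192) = [13; (1, 5, 1, 26)] with period length k = 4.
k is even, so the fundamental solution of x^2 - 192y^2 = 1 is (p_{k-1}, q_{k-1}) = (p_3, q_3); compute convergents through index 3.
Convergents (p_i = a_i*p_{i-1} + p_{i-2}, q_i = a_i*q_{i-1} + q_{i-2} with p_{-2}=0, p_{-1}=1, q_{-2}=1, q_{-1}=0):
  i=0: a_0=13, p_0 = 13*1 + 0 = 13, q_0 = 13*0 + 1 = 1.
  i=1: a_1=1, p_1 = 1*13 + 1 = 14, q_1 = 1*1 + 0 = 1.
  i=2: a_2=5, p_2 = 5*14 + 13 = 83, q_2 = 5*1 + 1 = 6.
  i=3: a_3=1, p_3 = 1*83 + 14 = 97, q_3 = 1*6 + 1 = 7.
Check: 97^2 - 192*7^2 = 9409 - 9408 = 1, so (x, y) = (97, 7) solves the equation, and by the theorem it is the least positive solution.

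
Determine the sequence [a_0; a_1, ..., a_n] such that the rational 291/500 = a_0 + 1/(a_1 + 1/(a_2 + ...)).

Run the Euclidean algorithm on 291 and 500; the successive quotients are the partial quotients a_0, a_1, ... (each step inverts the fractional part left over by the previous one):
  291 = 0*500 + 291, so a_0 = 0.
  500 = 1*291 + 209, so a_1 = 1.
  291 = 1*209 + 82, so a_2 = 1.
  209 = 2*82 + 45, so a_3 = 2.
  82 = 1*45 + 37, so a_4 = 1.
  45 = 1*37 + 8, so a_5 = 1.
  37 = 4*8 + 5, so a_6 = 4.
  8 = 1*5 + 3, so a_7 = 1.
  5 = 1*3 + 2, so a_8 = 1.
  3 = 1*2 + 1, so a_9 = 1.
  2 = 2*1 + 0, so a_10 = 2.
The remainder reaches 0 after 11 divisions, so the expansion has 11 partial quotients, read off in order.

[0; 1, 1, 2, 1, 1, 4, 1, 1, 1, 2]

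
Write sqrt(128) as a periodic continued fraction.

Write x_i = (sqrt(128) + m_i)/d_i with (m_0, d_0) = (0, 1). a_0 = floor(sqrt(128)) = 11, since 11^2 = 121 <= 128 < 144 = 12^2.
Iterate m_{i+1} = d_i*a_i - m_i, d_{i+1} = (128 - m_{i+1}^2)/d_i, a_{i+1} = floor((a_0 + m_{i+1})/d_{i+1}):
  m_1 = 1*11 - 0 = 11, d_1 = (128 - 11^2)/1 = 7/1 = 7, a_1 = floor((11 + 11)/7) = 3.
  m_2 = 7*3 - 11 = 10, d_2 = (128 - 10^2)/7 = 28/7 = 4, a_2 = floor((11 + 10)/4) = 5.
  m_3 = 4*5 - 10 = 10, d_3 = (128 - 10^2)/4 = 28/4 = 7, a_3 = floor((11 + 10)/7) = 3.
  m_4 = 7*3 - 10 = 11, d_4 = (128 - 11^2)/7 = 7/7 = 1, a_4 = floor((11 + 11)/1) = 22.
  m_5 = 1*22 - 11 = 11, d_5 = (128 - 11^2)/1 = 7/1 = 7: (m_5, d_5) = (m_1, d_1) = (11, 7), so from here the quotients repeat a_1, ..., a_4; the period length is 4.
Hence the expansion of sqrt(128) is a_0 = 11 followed by the repeating block 3, 5, 3, 22 (period 4).

[11; (3, 5, 3, 22)]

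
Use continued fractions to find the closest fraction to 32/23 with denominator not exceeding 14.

18/13

Expand x = 32/23 as a continued fraction with the Euclidean algorithm:
  32 = 1*23 + 9, so a_0 = 1.
  23 = 2*9 + 5, so a_1 = 2.
  9 = 1*5 + 4, so a_2 = 1.
  5 = 1*4 + 1, so a_3 = 1.
  4 = 4*1 + 0, so a_4 = 4.
so x = [1; 2, 1, 1, 4].
Convergents (p_i = a_i*p_{i-1} + p_{i-2}, q_i = a_i*q_{i-1} + q_{i-2} with p_{-2}=0, p_{-1}=1, q_{-2}=1, q_{-1}=0), until the denominator exceeds 14:
  i=0: a_0=1, p_0 = 1*1 + 0 = 1, q_0 = 1*0 + 1 = 1.
  i=1: a_1=2, p_1 = 2*1 + 1 = 3, q_1 = 2*1 + 0 = 2.
  i=2: a_2=1, p_2 = 1*3 + 1 = 4, q_2 = 1*2 + 1 = 3.
  i=3: a_3=1, p_3 = 1*4 + 3 = 7, q_3 = 1*3 + 2 = 5.
  i=4: a_4=4, p_4 = 4*7 + 4 = 32, q_4 = 4*5 + 3 = 23.
q_4 = 23 > 14, so the last convergent with denominator <= 14 is p_3/q_3 = 7/5.
The closest fraction with denominator <= 14 is either p_3/q_3 or the intermediate fraction (k*p_3 + p_2)/(k*q_3 + q_2) with the largest k >= 1 whose denominator stays <= 14; these approach x as k grows, and every other convergent or intermediate fraction in range is farther away.
Largest k: floor((14 - q_2)/q_3) = floor((14 - 3)/5) = 2.
That gives (2*7 + 4)/(2*5 + 3) = 18/13.
Compare the errors: |x - 7/5| = |32*5 - 7*23|/(23*5) = 1/115, and |x - 18/13| = |32*13 - 18*23|/(23*13) = 2/299.
Cross-multiplying, 2*115 = 230 < 299 = 1*299, so 2/299 is smaller: the intermediate fraction 18/13 is closer to x than 7/5.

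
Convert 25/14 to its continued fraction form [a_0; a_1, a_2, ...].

[1; 1, 3, 1, 2]

Run the Euclidean algorithm on 25 and 14; the successive quotients are the partial quotients a_0, a_1, ... (each step inverts the fractional part left over by the previous one):
  25 = 1*14 + 11, so a_0 = 1.
  14 = 1*11 + 3, so a_1 = 1.
  11 = 3*3 + 2, so a_2 = 3.
  3 = 1*2 + 1, so a_3 = 1.
  2 = 2*1 + 0, so a_4 = 2.
The remainder reaches 0 after 5 divisions, so the expansion has 5 partial quotients, read off in order.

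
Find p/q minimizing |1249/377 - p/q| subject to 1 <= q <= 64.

53/16

Expand x = 1249/377 as a continued fraction with the Euclidean algorithm:
  1249 = 3*377 + 118, so a_0 = 3.
  377 = 3*118 + 23, so a_1 = 3.
  118 = 5*23 + 3, so a_2 = 5.
  23 = 7*3 + 2, so a_3 = 7.
  3 = 1*2 + 1, so a_4 = 1.
  2 = 2*1 + 0, so a_5 = 2.
so x = [3; 3, 5, 7, 1, 2].
Convergents (p_i = a_i*p_{i-1} + p_{i-2}, q_i = a_i*q_{i-1} + q_{i-2} with p_{-2}=0, p_{-1}=1, q_{-2}=1, q_{-1}=0), until the denominator exceeds 64:
  i=0: a_0=3, p_0 = 3*1 + 0 = 3, q_0 = 3*0 + 1 = 1.
  i=1: a_1=3, p_1 = 3*3 + 1 = 10, q_1 = 3*1 + 0 = 3.
  i=2: a_2=5, p_2 = 5*10 + 3 = 53, q_2 = 5*3 + 1 = 16.
  i=3: a_3=7, p_3 = 7*53 + 10 = 381, q_3 = 7*16 + 3 = 115.
q_3 = 115 > 64, so the last convergent with denominator <= 64 is p_2/q_2 = 53/16.
The closest fraction with denominator <= 64 is either p_2/q_2 or the intermediate fraction (k*p_2 + p_1)/(k*q_2 + q_1) with the largest k >= 1 whose denominator stays <= 64; these approach x as k grows, and every other convergent or intermediate fraction in range is farther away.
Largest k: floor((64 - q_1)/q_2) = floor((64 - 3)/16) = 3.
That gives (3*53 + 10)/(3*16 + 3) = 169/51.
Compare the errors: |x - 53/16| = |1249*16 - 53*377|/(377*16) = 3/6032, and |x - 169/51| = |1249*51 - 169*377|/(377*51) = 14/19227.
Cross-multiplying, 3*19227 = 57681 < 84448 = 14*6032, so 3/6032 is smaller: the convergent 53/16 is closer to x than 169/51.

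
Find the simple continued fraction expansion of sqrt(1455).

[38; (6, 1, 11, 1, 6, 76)]

Write x_i = (sqrt(1455) + m_i)/d_i with (m_0, d_0) = (0, 1). a_0 = floor(sqrt(1455)) = 38, since 38^2 = 1444 <= 1455 < 1521 = 39^2.
Iterate m_{i+1} = d_i*a_i - m_i, d_{i+1} = (1455 - m_{i+1}^2)/d_i, a_{i+1} = floor((a_0 + m_{i+1})/d_{i+1}):
  m_1 = 1*38 - 0 = 38, d_1 = (1455 - 38^2)/1 = 11/1 = 11, a_1 = floor((38 + 38)/11) = 6.
  m_2 = 11*6 - 38 = 28, d_2 = (1455 - 28^2)/11 = 671/11 = 61, a_2 = floor((38 + 28)/61) = 1.
  m_3 = 61*1 - 28 = 33, d_3 = (1455 - 33^2)/61 = 366/61 = 6, a_3 = floor((38 + 33)/6) = 11.
  m_4 = 6*11 - 33 = 33, d_4 = (1455 - 33^2)/6 = 366/6 = 61, a_4 = floor((38 + 33)/61) = 1.
  m_5 = 61*1 - 33 = 28, d_5 = (1455 - 28^2)/61 = 671/61 = 11, a_5 = floor((38 + 28)/11) = 6.
  m_6 = 11*6 - 28 = 38, d_6 = (1455 - 38^2)/11 = 11/11 = 1, a_6 = floor((38 + 38)/1) = 76.
  m_7 = 1*76 - 38 = 38, d_7 = (1455 - 38^2)/1 = 11/1 = 11: (m_7, d_7) = (m_1, d_1) = (38, 11), so from here the quotients repeat a_1, ..., a_6; the period length is 6.
Hence the expansion of sqrt(1455) is a_0 = 38 followed by the repeating block 6, 1, 11, 1, 6, 76 (period 6).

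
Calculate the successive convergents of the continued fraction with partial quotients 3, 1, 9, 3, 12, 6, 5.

3/1, 4/1, 39/10, 121/31, 1491/382, 9067/2323, 46826/11997

Using the convergent recurrence p_i = a_i*p_{i-1} + p_{i-2}, q_i = a_i*q_{i-1} + q_{i-2} with p_{-2}=0, p_{-1}=1, q_{-2}=1, q_{-1}=0:
  i=0: a_0=3, p_0 = 3*1 + 0 = 3, q_0 = 3*0 + 1 = 1.
  i=1: a_1=1, p_1 = 1*3 + 1 = 4, q_1 = 1*1 + 0 = 1.
  i=2: a_2=9, p_2 = 9*4 + 3 = 39, q_2 = 9*1 + 1 = 10.
  i=3: a_3=3, p_3 = 3*39 + 4 = 121, q_3 = 3*10 + 1 = 31.
  i=4: a_4=12, p_4 = 12*121 + 39 = 1491, q_4 = 12*31 + 10 = 382.
  i=5: a_5=6, p_5 = 6*1491 + 121 = 9067, q_5 = 6*382 + 31 = 2323.
  i=6: a_6=5, p_6 = 5*9067 + 1491 = 46826, q_6 = 5*2323 + 382 = 11997.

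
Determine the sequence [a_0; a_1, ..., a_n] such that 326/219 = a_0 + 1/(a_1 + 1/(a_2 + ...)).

Run the Euclidean algorithm on 326 and 219; the successive quotients are the partial quotients a_0, a_1, ... (each step inverts the fractional part left over by the previous one):
  326 = 1*219 + 107, so a_0 = 1.
  219 = 2*107 + 5, so a_1 = 2.
  107 = 21*5 + 2, so a_2 = 21.
  5 = 2*2 + 1, so a_3 = 2.
  2 = 2*1 + 0, so a_4 = 2.
The remainder reaches 0 after 5 divisions, so the expansion has 5 partial quotients, read off in order.

[1; 2, 21, 2, 2]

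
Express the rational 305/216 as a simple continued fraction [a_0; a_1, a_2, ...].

Run the Euclidean algorithm on 305 and 216; the successive quotients are the partial quotients a_0, a_1, ... (each step inverts the fractional part left over by the previous one):
  305 = 1*216 + 89, so a_0 = 1.
  216 = 2*89 + 38, so a_1 = 2.
  89 = 2*38 + 13, so a_2 = 2.
  38 = 2*13 + 12, so a_3 = 2.
  13 = 1*12 + 1, so a_4 = 1.
  12 = 12*1 + 0, so a_5 = 12.
The remainder reaches 0 after 6 divisions, so the expansion has 6 partial quotients, read off in order.

[1; 2, 2, 2, 1, 12]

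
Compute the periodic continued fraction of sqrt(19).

Write x_i = (sqrt(19) + m_i)/d_i with (m_0, d_0) = (0, 1). a_0 = floor(sqrt(19)) = 4, since 4^2 = 16 <= 19 < 25 = 5^2.
Iterate m_{i+1} = d_i*a_i - m_i, d_{i+1} = (19 - m_{i+1}^2)/d_i, a_{i+1} = floor((a_0 + m_{i+1})/d_{i+1}):
  m_1 = 1*4 - 0 = 4, d_1 = (19 - 4^2)/1 = 3/1 = 3, a_1 = floor((4 + 4)/3) = 2.
  m_2 = 3*2 - 4 = 2, d_2 = (19 - 2^2)/3 = 15/3 = 5, a_2 = floor((4 + 2)/5) = 1.
  m_3 = 5*1 - 2 = 3, d_3 = (19 - 3^2)/5 = 10/5 = 2, a_3 = floor((4 + 3)/2) = 3.
  m_4 = 2*3 - 3 = 3, d_4 = (19 - 3^2)/2 = 10/2 = 5, a_4 = floor((4 + 3)/5) = 1.
  m_5 = 5*1 - 3 = 2, d_5 = (19 - 2^2)/5 = 15/5 = 3, a_5 = floor((4 + 2)/3) = 2.
  m_6 = 3*2 - 2 = 4, d_6 = (19 - 4^2)/3 = 3/3 = 1, a_6 = floor((4 + 4)/1) = 8.
  m_7 = 1*8 - 4 = 4, d_7 = (19 - 4^2)/1 = 3/1 = 3: (m_7, d_7) = (m_1, d_1) = (4, 3), so from here the quotients repeat a_1, ..., a_6; the period length is 6.
Hence the expansion of sqrt(19) is a_0 = 4 followed by the repeating block 2, 1, 3, 1, 2, 8 (period 6).

[4; (2, 1, 3, 1, 2, 8)]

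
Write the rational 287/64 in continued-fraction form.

Run the Euclidean algorithm on 287 and 64; the successive quotients are the partial quotients a_0, a_1, ... (each step inverts the fractional part left over by the previous one):
  287 = 4*64 + 31, so a_0 = 4.
  64 = 2*31 + 2, so a_1 = 2.
  31 = 15*2 + 1, so a_2 = 15.
  2 = 2*1 + 0, so a_3 = 2.
The remainder reaches 0 after 4 divisions, so the expansion has 4 partial quotients, read off in order.

[4; 2, 15, 2]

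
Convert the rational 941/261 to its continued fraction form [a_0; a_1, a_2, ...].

Run the Euclidean algorithm on 941 and 261; the successive quotients are the partial quotients a_0, a_1, ... (each step inverts the fractional part left over by the previous one):
  941 = 3*261 + 158, so a_0 = 3.
  261 = 1*158 + 103, so a_1 = 1.
  158 = 1*103 + 55, so a_2 = 1.
  103 = 1*55 + 48, so a_3 = 1.
  55 = 1*48 + 7, so a_4 = 1.
  48 = 6*7 + 6, so a_5 = 6.
  7 = 1*6 + 1, so a_6 = 1.
  6 = 6*1 + 0, so a_7 = 6.
The remainder reaches 0 after 8 divisions, so the expansion has 8 partial quotients, read off in order.

[3; 1, 1, 1, 1, 6, 1, 6]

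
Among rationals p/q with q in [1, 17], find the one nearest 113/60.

32/17

Expand x = 113/60 as a continued fraction with the Euclidean algorithm:
  113 = 1*60 + 53, so a_0 = 1.
  60 = 1*53 + 7, so a_1 = 1.
  53 = 7*7 + 4, so a_2 = 7.
  7 = 1*4 + 3, so a_3 = 1.
  4 = 1*3 + 1, so a_4 = 1.
  3 = 3*1 + 0, so a_5 = 3.
so x = [1; 1, 7, 1, 1, 3].
Convergents (p_i = a_i*p_{i-1} + p_{i-2}, q_i = a_i*q_{i-1} + q_{i-2} with p_{-2}=0, p_{-1}=1, q_{-2}=1, q_{-1}=0), until the denominator exceeds 17:
  i=0: a_0=1, p_0 = 1*1 + 0 = 1, q_0 = 1*0 + 1 = 1.
  i=1: a_1=1, p_1 = 1*1 + 1 = 2, q_1 = 1*1 + 0 = 1.
  i=2: a_2=7, p_2 = 7*2 + 1 = 15, q_2 = 7*1 + 1 = 8.
  i=3: a_3=1, p_3 = 1*15 + 2 = 17, q_3 = 1*8 + 1 = 9.
  i=4: a_4=1, p_4 = 1*17 + 15 = 32, q_4 = 1*9 + 8 = 17.
  i=5: a_5=3, p_5 = 3*32 + 17 = 113, q_5 = 3*17 + 9 = 60.
q_5 = 60 > 17, so the last convergent with denominator <= 17 is p_4/q_4 = 32/17.
The closest fraction with denominator <= 17 is either p_4/q_4 or the intermediate fraction (k*p_4 + p_3)/(k*q_4 + q_3) with the largest k >= 1 whose denominator stays <= 17; these approach x as k grows, and every other convergent or intermediate fraction in range is farther away.
Largest k: floor((17 - q_3)/q_4) = floor((17 - 9)/17) = 0.
Since k = 0, no intermediate fraction beyond p_4/q_4 has denominator <= 17, so the convergent 32/17 is the closest (its error is |113*17 - 32*60|/(60*17) = 1/1020).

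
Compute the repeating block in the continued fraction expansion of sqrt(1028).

[32; (16, 64)]

Write x_i = (sqrt(1028) + m_i)/d_i with (m_0, d_0) = (0, 1). a_0 = floor(sqrt(1028)) = 32, since 32^2 = 1024 <= 1028 < 1089 = 33^2.
Iterate m_{i+1} = d_i*a_i - m_i, d_{i+1} = (1028 - m_{i+1}^2)/d_i, a_{i+1} = floor((a_0 + m_{i+1})/d_{i+1}):
  m_1 = 1*32 - 0 = 32, d_1 = (1028 - 32^2)/1 = 4/1 = 4, a_1 = floor((32 + 32)/4) = 16.
  m_2 = 4*16 - 32 = 32, d_2 = (1028 - 32^2)/4 = 4/4 = 1, a_2 = floor((32 + 32)/1) = 64.
  m_3 = 1*64 - 32 = 32, d_3 = (1028 - 32^2)/1 = 4/1 = 4: (m_3, d_3) = (m_1, d_1) = (32, 4), so from here the quotients repeat a_1, a_2; the period length is 2.
Hence the expansion of sqrt(1028) is a_0 = 32 followed by the repeating block 16, 64 (period 2).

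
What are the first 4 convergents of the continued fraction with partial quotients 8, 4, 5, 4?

Using the convergent recurrence p_i = a_i*p_{i-1} + p_{i-2}, q_i = a_i*q_{i-1} + q_{i-2} with p_{-2}=0, p_{-1}=1, q_{-2}=1, q_{-1}=0:
  i=0: a_0=8, p_0 = 8*1 + 0 = 8, q_0 = 8*0 + 1 = 1.
  i=1: a_1=4, p_1 = 4*8 + 1 = 33, q_1 = 4*1 + 0 = 4.
  i=2: a_2=5, p_2 = 5*33 + 8 = 173, q_2 = 5*4 + 1 = 21.
  i=3: a_3=4, p_3 = 4*173 + 33 = 725, q_3 = 4*21 + 4 = 88.

8/1, 33/4, 173/21, 725/88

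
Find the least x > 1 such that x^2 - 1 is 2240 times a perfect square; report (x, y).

First expand sqrt(2240) as a continued fraction. With x_i = (sqrt(2240) + m_i)/d_i and (m_0, d_0) = (0, 1): a_0 = floor(sqrt(2240)) = 47, since 47^2 = 2209 <= 2240 < 2304 = 48^2.
Iterate m_{i+1} = d_i*a_i - m_i, d_{i+1} = (2240 - m_{i+1}^2)/d_i, a_{i+1} = floor((a_0 + m_{i+1})/d_{i+1}):
  m_1 = 1*47 - 0 = 47, d_1 = (2240 - 47^2)/1 = 31/1 = 31, a_1 = floor((47 + 47)/31) = 3.
  m_2 = 31*3 - 47 = 46, d_2 = (2240 - 46^2)/31 = 124/31 = 4, a_2 = floor((47 + 46)/4) = 23.
  m_3 = 4*23 - 46 = 46, d_3 = (2240 - 46^2)/4 = 124/4 = 31, a_3 = floor((47 + 46)/31) = 3.
  m_4 = 31*3 - 46 = 47, d_4 = (2240 - 47^2)/31 = 31/31 = 1, a_4 = floor((47 + 47)/1) = 94.
  m_5 = 1*94 - 47 = 47, d_5 = (2240 - 47^2)/1 = 31/1 = 31: (m_5, d_5) = (m_1, d_1) = (47, 31), so from here the quotients repeat a_1, ..., a_4; the period length is 4.
So sqrt(2240) = [47; (3, 23, 3, 94)] with period length k = 4.
k is even, so the fundamental solution of x^2 - 2240y^2 = 1 is (p_{k-1}, q_{k-1}) = (p_3, q_3); compute convergents through index 3.
Convergents (p_i = a_i*p_{i-1} + p_{i-2}, q_i = a_i*q_{i-1} + q_{i-2} with p_{-2}=0, p_{-1}=1, q_{-2}=1, q_{-1}=0):
  i=0: a_0=47, p_0 = 47*1 + 0 = 47, q_0 = 47*0 + 1 = 1.
  i=1: a_1=3, p_1 = 3*47 + 1 = 142, q_1 = 3*1 + 0 = 3.
  i=2: a_2=23, p_2 = 23*142 + 47 = 3313, q_2 = 23*3 + 1 = 70.
  i=3: a_3=3, p_3 = 3*3313 + 142 = 10081, q_3 = 3*70 + 3 = 213.
Check: 10081^2 - 2240*213^2 = 101626561 - 101626560 = 1, so (x, y) = (10081, 213) solves the equation, and by the theorem it is the least positive solution.

(x, y) = (10081, 213)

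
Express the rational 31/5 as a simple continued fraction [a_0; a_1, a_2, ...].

[6; 5]

Run the Euclidean algorithm on 31 and 5; the successive quotients are the partial quotients a_0, a_1, ... (each step inverts the fractional part left over by the previous one):
  31 = 6*5 + 1, so a_0 = 6.
  5 = 5*1 + 0, so a_1 = 5.
The remainder reaches 0 after 2 divisions, so the expansion has 2 partial quotients, read off in order.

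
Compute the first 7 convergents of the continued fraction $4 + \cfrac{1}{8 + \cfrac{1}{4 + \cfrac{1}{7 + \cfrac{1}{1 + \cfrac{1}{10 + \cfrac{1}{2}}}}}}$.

Using the convergent recurrence p_i = a_i*p_{i-1} + p_{i-2}, q_i = a_i*q_{i-1} + q_{i-2} with p_{-2}=0, p_{-1}=1, q_{-2}=1, q_{-1}=0:
  i=0: a_0=4, p_0 = 4*1 + 0 = 4, q_0 = 4*0 + 1 = 1.
  i=1: a_1=8, p_1 = 8*4 + 1 = 33, q_1 = 8*1 + 0 = 8.
  i=2: a_2=4, p_2 = 4*33 + 4 = 136, q_2 = 4*8 + 1 = 33.
  i=3: a_3=7, p_3 = 7*136 + 33 = 985, q_3 = 7*33 + 8 = 239.
  i=4: a_4=1, p_4 = 1*985 + 136 = 1121, q_4 = 1*239 + 33 = 272.
  i=5: a_5=10, p_5 = 10*1121 + 985 = 12195, q_5 = 10*272 + 239 = 2959.
  i=6: a_6=2, p_6 = 2*12195 + 1121 = 25511, q_6 = 2*2959 + 272 = 6190.

4/1, 33/8, 136/33, 985/239, 1121/272, 12195/2959, 25511/6190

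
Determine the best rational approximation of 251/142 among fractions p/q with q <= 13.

Expand x = 251/142 as a continued fraction with the Euclidean algorithm:
  251 = 1*142 + 109, so a_0 = 1.
  142 = 1*109 + 33, so a_1 = 1.
  109 = 3*33 + 10, so a_2 = 3.
  33 = 3*10 + 3, so a_3 = 3.
  10 = 3*3 + 1, so a_4 = 3.
  3 = 3*1 + 0, so a_5 = 3.
so x = [1; 1, 3, 3, 3, 3].
Convergents (p_i = a_i*p_{i-1} + p_{i-2}, q_i = a_i*q_{i-1} + q_{i-2} with p_{-2}=0, p_{-1}=1, q_{-2}=1, q_{-1}=0), until the denominator exceeds 13:
  i=0: a_0=1, p_0 = 1*1 + 0 = 1, q_0 = 1*0 + 1 = 1.
  i=1: a_1=1, p_1 = 1*1 + 1 = 2, q_1 = 1*1 + 0 = 1.
  i=2: a_2=3, p_2 = 3*2 + 1 = 7, q_2 = 3*1 + 1 = 4.
  i=3: a_3=3, p_3 = 3*7 + 2 = 23, q_3 = 3*4 + 1 = 13.
  i=4: a_4=3, p_4 = 3*23 + 7 = 76, q_4 = 3*13 + 4 = 43.
q_4 = 43 > 13, so the last convergent with denominator <= 13 is p_3/q_3 = 23/13.
The closest fraction with denominator <= 13 is either p_3/q_3 or the intermediate fraction (k*p_3 + p_2)/(k*q_3 + q_2) with the largest k >= 1 whose denominator stays <= 13; these approach x as k grows, and every other convergent or intermediate fraction in range is farther away.
Largest k: floor((13 - q_2)/q_3) = floor((13 - 4)/13) = 0.
Since k = 0, no intermediate fraction beyond p_3/q_3 has denominator <= 13, so the convergent 23/13 is the closest (its error is |251*13 - 23*142|/(142*13) = 3/1846).

23/13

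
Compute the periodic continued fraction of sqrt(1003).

Write x_i = (sqrt(1003) + m_i)/d_i with (m_0, d_0) = (0, 1). a_0 = floor(sqrt(1003)) = 31, since 31^2 = 961 <= 1003 < 1024 = 32^2.
Iterate m_{i+1} = d_i*a_i - m_i, d_{i+1} = (1003 - m_{i+1}^2)/d_i, a_{i+1} = floor((a_0 + m_{i+1})/d_{i+1}):
  m_1 = 1*31 - 0 = 31, d_1 = (1003 - 31^2)/1 = 42/1 = 42, a_1 = floor((31 + 31)/42) = 1.
  m_2 = 42*1 - 31 = 11, d_2 = (1003 - 11^2)/42 = 882/42 = 21, a_2 = floor((31 + 11)/21) = 2.
  m_3 = 21*2 - 11 = 31, d_3 = (1003 - 31^2)/21 = 42/21 = 2, a_3 = floor((31 + 31)/2) = 31.
  m_4 = 2*31 - 31 = 31, d_4 = (1003 - 31^2)/2 = 42/2 = 21, a_4 = floor((31 + 31)/21) = 2.
  m_5 = 21*2 - 31 = 11, d_5 = (1003 - 11^2)/21 = 882/21 = 42, a_5 = floor((31 + 11)/42) = 1.
  m_6 = 42*1 - 11 = 31, d_6 = (1003 - 31^2)/42 = 42/42 = 1, a_6 = floor((31 + 31)/1) = 62.
  m_7 = 1*62 - 31 = 31, d_7 = (1003 - 31^2)/1 = 42/1 = 42: (m_7, d_7) = (m_1, d_1) = (31, 42), so from here the quotients repeat a_1, ..., a_6; the period length is 6.
Hence the expansion of sqrt(1003) is a_0 = 31 followed by the repeating block 1, 2, 31, 2, 1, 62 (period 6).

[31; (1, 2, 31, 2, 1, 62)]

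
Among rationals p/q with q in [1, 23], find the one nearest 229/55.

25/6

Expand x = 229/55 as a continued fraction with the Euclidean algorithm:
  229 = 4*55 + 9, so a_0 = 4.
  55 = 6*9 + 1, so a_1 = 6.
  9 = 9*1 + 0, so a_2 = 9.
so x = [4; 6, 9].
Convergents (p_i = a_i*p_{i-1} + p_{i-2}, q_i = a_i*q_{i-1} + q_{i-2} with p_{-2}=0, p_{-1}=1, q_{-2}=1, q_{-1}=0), until the denominator exceeds 23:
  i=0: a_0=4, p_0 = 4*1 + 0 = 4, q_0 = 4*0 + 1 = 1.
  i=1: a_1=6, p_1 = 6*4 + 1 = 25, q_1 = 6*1 + 0 = 6.
  i=2: a_2=9, p_2 = 9*25 + 4 = 229, q_2 = 9*6 + 1 = 55.
q_2 = 55 > 23, so the last convergent with denominator <= 23 is p_1/q_1 = 25/6.
The closest fraction with denominator <= 23 is either p_1/q_1 or the intermediate fraction (k*p_1 + p_0)/(k*q_1 + q_0) with the largest k >= 1 whose denominator stays <= 23; these approach x as k grows, and every other convergent or intermediate fraction in range is farther away.
Largest k: floor((23 - q_0)/q_1) = floor((23 - 1)/6) = 3.
That gives (3*25 + 4)/(3*6 + 1) = 79/19.
Compare the errors: |x - 25/6| = |229*6 - 25*55|/(55*6) = 1/330, and |x - 79/19| = |229*19 - 79*55|/(55*19) = 6/1045.
Cross-multiplying, 1*1045 = 1045 < 1980 = 6*330, so 1/330 is smaller: the convergent 25/6 is closer to x than 79/19.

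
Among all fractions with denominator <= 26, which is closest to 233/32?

182/25

Expand x = 233/32 as a continued fraction with the Euclidean algorithm:
  233 = 7*32 + 9, so a_0 = 7.
  32 = 3*9 + 5, so a_1 = 3.
  9 = 1*5 + 4, so a_2 = 1.
  5 = 1*4 + 1, so a_3 = 1.
  4 = 4*1 + 0, so a_4 = 4.
so x = [7; 3, 1, 1, 4].
Convergents (p_i = a_i*p_{i-1} + p_{i-2}, q_i = a_i*q_{i-1} + q_{i-2} with p_{-2}=0, p_{-1}=1, q_{-2}=1, q_{-1}=0), until the denominator exceeds 26:
  i=0: a_0=7, p_0 = 7*1 + 0 = 7, q_0 = 7*0 + 1 = 1.
  i=1: a_1=3, p_1 = 3*7 + 1 = 22, q_1 = 3*1 + 0 = 3.
  i=2: a_2=1, p_2 = 1*22 + 7 = 29, q_2 = 1*3 + 1 = 4.
  i=3: a_3=1, p_3 = 1*29 + 22 = 51, q_3 = 1*4 + 3 = 7.
  i=4: a_4=4, p_4 = 4*51 + 29 = 233, q_4 = 4*7 + 4 = 32.
q_4 = 32 > 26, so the last convergent with denominator <= 26 is p_3/q_3 = 51/7.
The closest fraction with denominator <= 26 is either p_3/q_3 or the intermediate fraction (k*p_3 + p_2)/(k*q_3 + q_2) with the largest k >= 1 whose denominator stays <= 26; these approach x as k grows, and every other convergent or intermediate fraction in range is farther away.
Largest k: floor((26 - q_2)/q_3) = floor((26 - 4)/7) = 3.
That gives (3*51 + 29)/(3*7 + 4) = 182/25.
Compare the errors: |x - 51/7| = |233*7 - 51*32|/(32*7) = 1/224, and |x - 182/25| = |233*25 - 182*32|/(32*25) = 1/800.
Cross-multiplying, 1*224 = 224 < 800 = 1*800, so 1/800 is smaller: the intermediate fraction 182/25 is closer to x than 51/7.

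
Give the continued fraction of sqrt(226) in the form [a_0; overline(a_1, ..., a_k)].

Write x_i = (sqrt(226) + m_i)/d_i with (m_0, d_0) = (0, 1). a_0 = floor(sqrt(226)) = 15, since 15^2 = 225 <= 226 < 256 = 16^2.
Iterate m_{i+1} = d_i*a_i - m_i, d_{i+1} = (226 - m_{i+1}^2)/d_i, a_{i+1} = floor((a_0 + m_{i+1})/d_{i+1}):
  m_1 = 1*15 - 0 = 15, d_1 = (226 - 15^2)/1 = 1/1 = 1, a_1 = floor((15 + 15)/1) = 30.
  m_2 = 1*30 - 15 = 15, d_2 = (226 - 15^2)/1 = 1/1 = 1: (m_2, d_2) = (m_1, d_1) = (15, 1), so from here the quotient a_1 repeats; the period length is 1.
Hence the expansion of sqrt(226) is a_0 = 15 followed by the repeating block 30 (period 1).

[15; overline(30)]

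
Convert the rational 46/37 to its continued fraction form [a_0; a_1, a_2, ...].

Run the Euclidean algorithm on 46 and 37; the successive quotients are the partial quotients a_0, a_1, ... (each step inverts the fractional part left over by the previous one):
  46 = 1*37 + 9, so a_0 = 1.
  37 = 4*9 + 1, so a_1 = 4.
  9 = 9*1 + 0, so a_2 = 9.
The remainder reaches 0 after 3 divisions, so the expansion has 3 partial quotients, read off in order.

[1; 4, 9]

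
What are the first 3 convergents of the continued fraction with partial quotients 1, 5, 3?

Using the convergent recurrence p_i = a_i*p_{i-1} + p_{i-2}, q_i = a_i*q_{i-1} + q_{i-2} with p_{-2}=0, p_{-1}=1, q_{-2}=1, q_{-1}=0:
  i=0: a_0=1, p_0 = 1*1 + 0 = 1, q_0 = 1*0 + 1 = 1.
  i=1: a_1=5, p_1 = 5*1 + 1 = 6, q_1 = 5*1 + 0 = 5.
  i=2: a_2=3, p_2 = 3*6 + 1 = 19, q_2 = 3*5 + 1 = 16.

1/1, 6/5, 19/16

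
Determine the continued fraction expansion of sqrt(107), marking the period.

[10; (2, 1, 9, 1, 2, 20)]

Write x_i = (sqrt(107) + m_i)/d_i with (m_0, d_0) = (0, 1). a_0 = floor(sqrt(107)) = 10, since 10^2 = 100 <= 107 < 121 = 11^2.
Iterate m_{i+1} = d_i*a_i - m_i, d_{i+1} = (107 - m_{i+1}^2)/d_i, a_{i+1} = floor((a_0 + m_{i+1})/d_{i+1}):
  m_1 = 1*10 - 0 = 10, d_1 = (107 - 10^2)/1 = 7/1 = 7, a_1 = floor((10 + 10)/7) = 2.
  m_2 = 7*2 - 10 = 4, d_2 = (107 - 4^2)/7 = 91/7 = 13, a_2 = floor((10 + 4)/13) = 1.
  m_3 = 13*1 - 4 = 9, d_3 = (107 - 9^2)/13 = 26/13 = 2, a_3 = floor((10 + 9)/2) = 9.
  m_4 = 2*9 - 9 = 9, d_4 = (107 - 9^2)/2 = 26/2 = 13, a_4 = floor((10 + 9)/13) = 1.
  m_5 = 13*1 - 9 = 4, d_5 = (107 - 4^2)/13 = 91/13 = 7, a_5 = floor((10 + 4)/7) = 2.
  m_6 = 7*2 - 4 = 10, d_6 = (107 - 10^2)/7 = 7/7 = 1, a_6 = floor((10 + 10)/1) = 20.
  m_7 = 1*20 - 10 = 10, d_7 = (107 - 10^2)/1 = 7/1 = 7: (m_7, d_7) = (m_1, d_1) = (10, 7), so from here the quotients repeat a_1, ..., a_6; the period length is 6.
Hence the expansion of sqrt(107) is a_0 = 10 followed by the repeating block 2, 1, 9, 1, 2, 20 (period 6).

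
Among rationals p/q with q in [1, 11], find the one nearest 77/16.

Expand x = 77/16 as a continued fraction with the Euclidean algorithm:
  77 = 4*16 + 13, so a_0 = 4.
  16 = 1*13 + 3, so a_1 = 1.
  13 = 4*3 + 1, so a_2 = 4.
  3 = 3*1 + 0, so a_3 = 3.
so x = [4; 1, 4, 3].
Convergents (p_i = a_i*p_{i-1} + p_{i-2}, q_i = a_i*q_{i-1} + q_{i-2} with p_{-2}=0, p_{-1}=1, q_{-2}=1, q_{-1}=0), until the denominator exceeds 11:
  i=0: a_0=4, p_0 = 4*1 + 0 = 4, q_0 = 4*0 + 1 = 1.
  i=1: a_1=1, p_1 = 1*4 + 1 = 5, q_1 = 1*1 + 0 = 1.
  i=2: a_2=4, p_2 = 4*5 + 4 = 24, q_2 = 4*1 + 1 = 5.
  i=3: a_3=3, p_3 = 3*24 + 5 = 77, q_3 = 3*5 + 1 = 16.
q_3 = 16 > 11, so the last convergent with denominator <= 11 is p_2/q_2 = 24/5.
The closest fraction with denominator <= 11 is either p_2/q_2 or the intermediate fraction (k*p_2 + p_1)/(k*q_2 + q_1) with the largest k >= 1 whose denominator stays <= 11; these approach x as k grows, and every other convergent or intermediate fraction in range is farther away.
Largest k: floor((11 - q_1)/q_2) = floor((11 - 1)/5) = 2.
That gives (2*24 + 5)/(2*5 + 1) = 53/11.
Compare the errors: |x - 24/5| = |77*5 - 24*16|/(16*5) = 1/80, and |x - 53/11| = |77*11 - 53*16|/(16*11) = 1/176.
Cross-multiplying, 1*80 = 80 < 176 = 1*176, so 1/176 is smaller: the intermediate fraction 53/11 is closer to x than 24/5.

53/11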